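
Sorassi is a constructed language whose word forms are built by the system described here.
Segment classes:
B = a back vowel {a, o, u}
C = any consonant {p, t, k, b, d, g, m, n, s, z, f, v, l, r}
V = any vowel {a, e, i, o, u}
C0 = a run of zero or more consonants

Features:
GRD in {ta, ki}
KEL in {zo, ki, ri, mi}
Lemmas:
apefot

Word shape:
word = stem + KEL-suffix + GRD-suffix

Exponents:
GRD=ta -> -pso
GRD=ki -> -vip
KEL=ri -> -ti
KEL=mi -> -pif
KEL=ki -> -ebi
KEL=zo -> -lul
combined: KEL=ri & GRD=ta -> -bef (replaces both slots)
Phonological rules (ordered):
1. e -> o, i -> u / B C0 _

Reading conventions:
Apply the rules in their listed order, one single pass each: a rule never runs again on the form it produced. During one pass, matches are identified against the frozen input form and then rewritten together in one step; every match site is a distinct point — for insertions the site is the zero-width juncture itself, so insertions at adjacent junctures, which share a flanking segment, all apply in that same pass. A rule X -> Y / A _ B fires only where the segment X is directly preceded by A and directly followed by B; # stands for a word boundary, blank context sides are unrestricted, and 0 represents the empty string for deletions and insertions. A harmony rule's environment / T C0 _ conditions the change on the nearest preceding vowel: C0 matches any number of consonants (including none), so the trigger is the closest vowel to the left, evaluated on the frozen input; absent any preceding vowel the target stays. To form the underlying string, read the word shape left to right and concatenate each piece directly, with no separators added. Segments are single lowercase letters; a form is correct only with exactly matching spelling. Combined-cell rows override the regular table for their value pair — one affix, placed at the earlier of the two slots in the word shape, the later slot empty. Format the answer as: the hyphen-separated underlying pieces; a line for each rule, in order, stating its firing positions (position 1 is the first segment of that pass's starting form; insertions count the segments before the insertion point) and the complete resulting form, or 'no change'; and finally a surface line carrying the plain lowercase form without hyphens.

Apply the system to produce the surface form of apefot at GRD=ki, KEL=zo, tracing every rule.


underlying: apefot-lul-vip
1. e -> o, i -> u / B C0 _: fires at position(s) 3, 11: apofotlulvup
surface: apofotlulvup


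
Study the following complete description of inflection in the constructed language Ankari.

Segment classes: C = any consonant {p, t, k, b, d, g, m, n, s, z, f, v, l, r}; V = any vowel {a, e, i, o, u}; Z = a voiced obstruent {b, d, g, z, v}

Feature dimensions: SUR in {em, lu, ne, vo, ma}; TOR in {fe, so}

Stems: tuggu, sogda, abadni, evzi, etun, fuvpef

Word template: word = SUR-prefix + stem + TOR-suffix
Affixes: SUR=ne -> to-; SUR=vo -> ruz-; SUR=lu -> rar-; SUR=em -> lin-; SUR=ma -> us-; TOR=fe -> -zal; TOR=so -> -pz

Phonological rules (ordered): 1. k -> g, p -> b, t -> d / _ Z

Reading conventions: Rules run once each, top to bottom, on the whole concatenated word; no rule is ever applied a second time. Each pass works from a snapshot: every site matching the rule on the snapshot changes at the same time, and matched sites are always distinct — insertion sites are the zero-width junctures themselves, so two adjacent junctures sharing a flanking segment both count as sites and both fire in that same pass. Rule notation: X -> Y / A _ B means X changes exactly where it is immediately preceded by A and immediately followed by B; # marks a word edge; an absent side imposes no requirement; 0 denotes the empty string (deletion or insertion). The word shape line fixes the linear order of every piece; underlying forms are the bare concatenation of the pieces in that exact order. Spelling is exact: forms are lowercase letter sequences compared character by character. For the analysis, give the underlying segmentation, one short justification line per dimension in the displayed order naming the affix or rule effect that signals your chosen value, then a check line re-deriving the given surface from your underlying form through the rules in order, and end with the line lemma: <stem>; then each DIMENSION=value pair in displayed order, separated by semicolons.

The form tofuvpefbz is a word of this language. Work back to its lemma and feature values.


underlying: to-fuvpef-pz
SUR=ne - signalled by the affix to-
TOR=so - signalled by the affix -pz
check: tofuvpefpz -> tofuvpefbz
lemma: fuvpef; SUR=ne; TOR=so


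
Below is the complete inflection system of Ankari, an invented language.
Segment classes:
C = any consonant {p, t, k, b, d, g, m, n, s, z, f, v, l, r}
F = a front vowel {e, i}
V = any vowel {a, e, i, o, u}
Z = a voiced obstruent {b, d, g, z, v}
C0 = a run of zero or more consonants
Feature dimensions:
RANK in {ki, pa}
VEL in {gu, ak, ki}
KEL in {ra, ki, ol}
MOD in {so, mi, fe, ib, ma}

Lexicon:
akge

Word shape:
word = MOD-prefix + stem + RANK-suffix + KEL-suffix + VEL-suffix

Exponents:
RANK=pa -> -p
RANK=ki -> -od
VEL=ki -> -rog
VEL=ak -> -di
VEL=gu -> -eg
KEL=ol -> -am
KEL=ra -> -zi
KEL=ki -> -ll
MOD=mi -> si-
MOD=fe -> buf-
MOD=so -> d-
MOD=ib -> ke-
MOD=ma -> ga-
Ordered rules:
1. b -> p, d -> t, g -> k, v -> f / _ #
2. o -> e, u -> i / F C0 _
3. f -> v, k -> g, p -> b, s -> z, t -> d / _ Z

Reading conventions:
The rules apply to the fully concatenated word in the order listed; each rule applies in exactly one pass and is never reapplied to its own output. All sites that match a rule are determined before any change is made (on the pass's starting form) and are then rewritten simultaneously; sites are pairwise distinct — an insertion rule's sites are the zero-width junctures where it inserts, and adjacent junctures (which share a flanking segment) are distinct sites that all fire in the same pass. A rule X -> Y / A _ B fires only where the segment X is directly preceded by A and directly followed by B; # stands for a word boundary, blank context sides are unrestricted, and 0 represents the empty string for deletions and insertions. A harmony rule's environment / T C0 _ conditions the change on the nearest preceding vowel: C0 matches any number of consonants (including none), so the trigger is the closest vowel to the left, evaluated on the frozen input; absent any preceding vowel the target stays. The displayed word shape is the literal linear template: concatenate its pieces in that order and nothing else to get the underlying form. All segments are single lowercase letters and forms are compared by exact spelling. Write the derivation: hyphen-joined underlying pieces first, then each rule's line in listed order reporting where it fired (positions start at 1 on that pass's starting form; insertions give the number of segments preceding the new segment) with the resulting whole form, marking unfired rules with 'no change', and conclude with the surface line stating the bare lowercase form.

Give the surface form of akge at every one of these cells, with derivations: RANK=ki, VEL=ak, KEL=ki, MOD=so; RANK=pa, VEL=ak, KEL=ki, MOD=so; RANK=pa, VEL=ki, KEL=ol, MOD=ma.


cell RANK=ki, VEL=ak, KEL=ki, MOD=so:
underlying: d-akge-od-ll-di
1. b -> p, d -> t, g -> k, v -> f / _ #: no change
2. o -> e, u -> i / F C0 _: fires at position(s) 6: dakgeedlldi
3. f -> v, k -> g, p -> b, s -> z, t -> d / _ Z: fires at position(s) 3: daggeedlldi
surface: daggeedlldi

cell RANK=pa, VEL=ak, KEL=ki, MOD=so:
underlying: d-akge-p-ll-di
1. b -> p, d -> t, g -> k, v -> f / _ #: no change
2. o -> e, u -> i / F C0 _: no change
3. f -> v, k -> g, p -> b, s -> z, t -> d / _ Z: fires at position(s) 3: daggeplldi
surface: daggeplldi

cell RANK=pa, VEL=ki, KEL=ol, MOD=ma:
underlying: ga-akge-p-am-rog
1. b -> p, d -> t, g -> k, v -> f / _ #: fires at position(s) 12: gaakgepamrok
2. o -> e, u -> i / F C0 _: no change
3. f -> v, k -> g, p -> b, s -> z, t -> d / _ Z: fires at position(s) 4: gaaggepamrok
surface: gaaggepamrok


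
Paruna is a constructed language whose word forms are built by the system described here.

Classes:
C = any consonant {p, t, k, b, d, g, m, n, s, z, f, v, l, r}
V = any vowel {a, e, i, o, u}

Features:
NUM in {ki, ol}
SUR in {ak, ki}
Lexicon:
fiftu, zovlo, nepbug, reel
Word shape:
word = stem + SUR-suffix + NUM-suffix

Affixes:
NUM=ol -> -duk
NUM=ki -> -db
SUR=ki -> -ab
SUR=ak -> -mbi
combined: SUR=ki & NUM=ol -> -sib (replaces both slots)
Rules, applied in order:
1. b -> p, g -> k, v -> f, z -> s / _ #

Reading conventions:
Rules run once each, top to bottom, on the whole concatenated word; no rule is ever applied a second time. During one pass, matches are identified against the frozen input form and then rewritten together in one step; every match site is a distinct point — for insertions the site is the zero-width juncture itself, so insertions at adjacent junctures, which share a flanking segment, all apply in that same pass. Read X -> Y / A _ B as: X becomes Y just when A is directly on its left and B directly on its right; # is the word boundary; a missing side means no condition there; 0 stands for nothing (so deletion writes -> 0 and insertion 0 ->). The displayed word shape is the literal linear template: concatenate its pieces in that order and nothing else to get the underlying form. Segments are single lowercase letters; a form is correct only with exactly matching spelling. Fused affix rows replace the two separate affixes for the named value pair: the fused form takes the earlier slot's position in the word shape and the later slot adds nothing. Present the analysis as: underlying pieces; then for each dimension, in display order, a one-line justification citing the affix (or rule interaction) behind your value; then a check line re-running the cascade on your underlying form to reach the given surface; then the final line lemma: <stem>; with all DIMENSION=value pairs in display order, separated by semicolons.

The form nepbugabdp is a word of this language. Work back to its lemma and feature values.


underlying: nepbug-ab-db
NUM=ki - signalled by the affix -db
SUR=ki - signalled by the affix -ab
check: nepbugabdb -> nepbugabdp
lemma: nepbug; NUM=ki; SUR=ki


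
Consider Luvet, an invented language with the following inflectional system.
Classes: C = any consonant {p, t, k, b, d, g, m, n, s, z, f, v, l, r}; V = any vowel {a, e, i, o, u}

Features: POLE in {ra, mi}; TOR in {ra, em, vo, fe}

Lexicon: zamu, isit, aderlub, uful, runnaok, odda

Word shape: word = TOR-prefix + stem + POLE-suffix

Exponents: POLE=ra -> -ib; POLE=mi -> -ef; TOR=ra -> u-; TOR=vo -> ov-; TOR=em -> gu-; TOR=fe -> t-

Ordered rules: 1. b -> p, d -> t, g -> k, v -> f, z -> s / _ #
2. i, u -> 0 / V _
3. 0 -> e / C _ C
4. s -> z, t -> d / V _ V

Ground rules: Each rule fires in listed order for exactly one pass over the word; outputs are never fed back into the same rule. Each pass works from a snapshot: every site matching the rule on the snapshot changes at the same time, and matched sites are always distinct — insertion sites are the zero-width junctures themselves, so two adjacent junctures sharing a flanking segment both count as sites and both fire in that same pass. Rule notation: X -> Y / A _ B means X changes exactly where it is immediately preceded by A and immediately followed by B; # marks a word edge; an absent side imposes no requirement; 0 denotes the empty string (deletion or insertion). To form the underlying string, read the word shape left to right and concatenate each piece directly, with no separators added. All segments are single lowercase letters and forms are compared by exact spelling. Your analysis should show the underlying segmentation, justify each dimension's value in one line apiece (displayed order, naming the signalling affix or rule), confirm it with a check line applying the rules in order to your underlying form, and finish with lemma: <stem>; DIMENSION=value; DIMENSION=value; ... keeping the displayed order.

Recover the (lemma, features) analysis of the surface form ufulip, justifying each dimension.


underlying: u-uful-ib
POLE=ra - signalled by the affix -ib
TOR=ra - signalled by the affix u-
check: uufulib -> uufulip -> ufulip -> ufulip -> ufulip
lemma: uful; POLE=ra; TOR=ra


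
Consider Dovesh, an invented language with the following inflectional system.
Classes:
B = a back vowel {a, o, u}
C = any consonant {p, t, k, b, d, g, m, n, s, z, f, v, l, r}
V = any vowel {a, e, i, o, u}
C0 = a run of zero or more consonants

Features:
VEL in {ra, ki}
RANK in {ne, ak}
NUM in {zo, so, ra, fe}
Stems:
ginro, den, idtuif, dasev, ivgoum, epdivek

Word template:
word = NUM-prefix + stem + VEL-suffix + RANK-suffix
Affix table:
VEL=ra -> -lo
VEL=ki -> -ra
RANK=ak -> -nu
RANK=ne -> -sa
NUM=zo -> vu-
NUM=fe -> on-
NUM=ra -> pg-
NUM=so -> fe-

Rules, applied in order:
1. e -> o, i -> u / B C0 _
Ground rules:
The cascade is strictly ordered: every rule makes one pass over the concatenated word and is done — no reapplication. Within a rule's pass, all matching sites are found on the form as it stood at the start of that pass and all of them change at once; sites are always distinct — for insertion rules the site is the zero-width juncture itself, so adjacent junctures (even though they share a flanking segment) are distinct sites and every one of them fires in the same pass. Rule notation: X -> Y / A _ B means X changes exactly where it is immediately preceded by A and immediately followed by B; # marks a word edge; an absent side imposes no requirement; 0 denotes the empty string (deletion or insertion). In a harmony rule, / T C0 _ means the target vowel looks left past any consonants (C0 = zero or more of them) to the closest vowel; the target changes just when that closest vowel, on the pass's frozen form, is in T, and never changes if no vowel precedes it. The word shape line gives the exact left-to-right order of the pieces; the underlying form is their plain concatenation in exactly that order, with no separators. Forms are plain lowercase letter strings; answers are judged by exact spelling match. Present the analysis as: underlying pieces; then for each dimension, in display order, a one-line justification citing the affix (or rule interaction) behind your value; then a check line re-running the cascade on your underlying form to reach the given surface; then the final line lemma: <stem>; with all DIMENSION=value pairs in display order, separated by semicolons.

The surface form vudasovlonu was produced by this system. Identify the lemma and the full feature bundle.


underlying: vu-dasev-lo-nu
VEL=ra - signalled by the affix -lo
RANK=ak - signalled by the affix -nu
NUM=zo - signalled by the affix vu-
check: vudasevlonu -> vudasovlonu
lemma: dasev; VEL=ra; RANK=ak; NUM=zo


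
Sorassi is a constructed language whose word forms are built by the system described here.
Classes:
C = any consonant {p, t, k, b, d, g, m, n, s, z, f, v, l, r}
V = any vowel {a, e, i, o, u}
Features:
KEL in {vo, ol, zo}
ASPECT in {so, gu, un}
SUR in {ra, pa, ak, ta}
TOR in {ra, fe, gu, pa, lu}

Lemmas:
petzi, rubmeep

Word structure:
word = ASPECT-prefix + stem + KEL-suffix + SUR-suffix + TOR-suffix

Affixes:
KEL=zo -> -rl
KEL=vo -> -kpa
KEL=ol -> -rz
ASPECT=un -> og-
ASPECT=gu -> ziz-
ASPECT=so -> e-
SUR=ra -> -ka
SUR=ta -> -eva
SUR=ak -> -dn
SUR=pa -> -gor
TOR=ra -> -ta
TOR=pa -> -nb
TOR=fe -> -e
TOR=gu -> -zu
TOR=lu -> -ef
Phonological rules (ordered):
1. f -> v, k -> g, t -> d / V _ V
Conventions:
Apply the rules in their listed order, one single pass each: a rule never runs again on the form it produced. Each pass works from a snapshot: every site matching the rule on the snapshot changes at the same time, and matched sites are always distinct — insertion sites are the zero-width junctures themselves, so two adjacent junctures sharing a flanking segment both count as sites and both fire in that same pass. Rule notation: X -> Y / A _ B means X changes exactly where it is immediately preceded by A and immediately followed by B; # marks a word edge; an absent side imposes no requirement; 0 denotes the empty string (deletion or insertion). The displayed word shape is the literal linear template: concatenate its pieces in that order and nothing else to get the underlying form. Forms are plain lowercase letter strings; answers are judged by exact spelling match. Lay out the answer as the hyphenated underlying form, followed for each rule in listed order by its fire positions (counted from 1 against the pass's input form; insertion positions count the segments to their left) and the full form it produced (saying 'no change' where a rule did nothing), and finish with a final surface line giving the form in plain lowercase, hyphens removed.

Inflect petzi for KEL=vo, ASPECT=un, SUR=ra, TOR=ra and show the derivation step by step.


underlying: og-petzi-kpa-ka-ta
1. f -> v, k -> g, t -> d / V _ V: fires at position(s) 11, 13: ogpetzikpagada
surface: ogpetzikpagada


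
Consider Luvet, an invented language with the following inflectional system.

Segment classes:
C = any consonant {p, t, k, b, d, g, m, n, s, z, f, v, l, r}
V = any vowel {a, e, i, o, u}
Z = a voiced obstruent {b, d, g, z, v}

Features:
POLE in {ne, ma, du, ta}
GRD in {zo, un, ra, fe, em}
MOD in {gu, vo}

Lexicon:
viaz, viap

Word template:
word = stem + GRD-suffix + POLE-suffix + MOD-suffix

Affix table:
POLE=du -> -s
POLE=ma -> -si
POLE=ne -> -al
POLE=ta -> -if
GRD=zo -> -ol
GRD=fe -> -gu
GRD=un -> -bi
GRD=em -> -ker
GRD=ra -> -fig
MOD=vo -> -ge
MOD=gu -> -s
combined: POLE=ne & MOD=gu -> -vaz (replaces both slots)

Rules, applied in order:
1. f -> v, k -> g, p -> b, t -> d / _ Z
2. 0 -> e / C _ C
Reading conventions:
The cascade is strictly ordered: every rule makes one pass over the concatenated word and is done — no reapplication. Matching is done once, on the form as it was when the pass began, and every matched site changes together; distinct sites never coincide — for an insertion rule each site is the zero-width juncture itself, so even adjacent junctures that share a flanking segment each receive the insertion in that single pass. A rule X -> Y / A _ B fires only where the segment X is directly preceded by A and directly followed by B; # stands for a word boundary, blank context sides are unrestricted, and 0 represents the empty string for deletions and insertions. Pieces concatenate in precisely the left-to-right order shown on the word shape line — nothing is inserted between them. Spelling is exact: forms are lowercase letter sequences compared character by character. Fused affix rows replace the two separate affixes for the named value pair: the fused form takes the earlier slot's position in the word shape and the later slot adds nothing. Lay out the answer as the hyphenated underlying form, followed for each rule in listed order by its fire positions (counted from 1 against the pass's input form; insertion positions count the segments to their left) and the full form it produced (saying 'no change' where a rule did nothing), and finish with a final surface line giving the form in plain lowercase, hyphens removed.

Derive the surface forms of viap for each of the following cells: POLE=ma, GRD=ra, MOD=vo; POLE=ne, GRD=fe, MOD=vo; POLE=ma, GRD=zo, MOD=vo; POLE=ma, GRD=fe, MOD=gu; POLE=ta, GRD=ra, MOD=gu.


cell POLE=ma, GRD=ra, MOD=vo:
underlying: viap-fig-si-ge
1. f -> v, k -> g, p -> b, t -> d / _ Z: no change
2. 0 -> e / C _ C: inserts after position(s) 4, 7: viapefigesige
surface: viapefigesige

cell POLE=ne, GRD=fe, MOD=vo:
underlying: viap-gu-al-ge
1. f -> v, k -> g, p -> b, t -> d / _ Z: fires at position(s) 4: viabgualge
2. 0 -> e / C _ C: inserts after position(s) 4, 8: viabegualege
surface: viabegualege

cell POLE=ma, GRD=zo, MOD=vo:
underlying: viap-ol-si-ge
1. f -> v, k -> g, p -> b, t -> d / _ Z: no change
2. 0 -> e / C _ C: inserts after position(s) 6: viapolesige
surface: viapolesige

cell POLE=ma, GRD=fe, MOD=gu:
underlying: viap-gu-si-s
1. f -> v, k -> g, p -> b, t -> d / _ Z: fires at position(s) 4: viabgusis
2. 0 -> e / C _ C: inserts after position(s) 4: viabegusis
surface: viabegusis

cell POLE=ta, GRD=ra, MOD=gu:
underlying: viap-fig-if-s
1. f -> v, k -> g, p -> b, t -> d / _ Z: no change
2. 0 -> e / C _ C: inserts after position(s) 4, 9: viapefigifes
surface: viapefigifes


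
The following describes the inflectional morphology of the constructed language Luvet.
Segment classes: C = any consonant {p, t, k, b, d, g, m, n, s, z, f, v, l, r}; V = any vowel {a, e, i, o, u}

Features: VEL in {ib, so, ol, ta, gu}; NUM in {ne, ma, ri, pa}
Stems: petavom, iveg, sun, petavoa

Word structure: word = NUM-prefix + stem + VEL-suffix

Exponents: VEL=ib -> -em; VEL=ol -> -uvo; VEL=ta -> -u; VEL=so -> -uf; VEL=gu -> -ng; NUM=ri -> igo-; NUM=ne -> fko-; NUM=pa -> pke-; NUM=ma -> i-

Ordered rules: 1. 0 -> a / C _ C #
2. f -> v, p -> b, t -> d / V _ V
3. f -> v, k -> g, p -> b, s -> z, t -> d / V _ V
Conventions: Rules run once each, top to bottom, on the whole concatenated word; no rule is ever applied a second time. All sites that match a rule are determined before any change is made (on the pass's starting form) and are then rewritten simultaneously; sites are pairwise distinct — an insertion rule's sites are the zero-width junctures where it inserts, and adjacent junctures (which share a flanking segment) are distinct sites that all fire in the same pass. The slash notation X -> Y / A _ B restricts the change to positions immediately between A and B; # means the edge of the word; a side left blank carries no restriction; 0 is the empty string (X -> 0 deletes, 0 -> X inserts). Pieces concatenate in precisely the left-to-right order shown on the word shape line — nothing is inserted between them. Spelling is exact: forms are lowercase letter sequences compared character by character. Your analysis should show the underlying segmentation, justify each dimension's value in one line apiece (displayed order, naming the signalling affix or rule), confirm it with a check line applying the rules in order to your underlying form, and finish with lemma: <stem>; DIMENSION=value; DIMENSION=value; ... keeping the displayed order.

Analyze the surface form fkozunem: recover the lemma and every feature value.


underlying: fko-sun-em
VEL=ib - signalled by the affix -em
NUM=ne - signalled by the affix fko-
check: fkosunem -> fkosunem -> fkosunem -> fkozunem
lemma: sun; VEL=ib; NUM=ne


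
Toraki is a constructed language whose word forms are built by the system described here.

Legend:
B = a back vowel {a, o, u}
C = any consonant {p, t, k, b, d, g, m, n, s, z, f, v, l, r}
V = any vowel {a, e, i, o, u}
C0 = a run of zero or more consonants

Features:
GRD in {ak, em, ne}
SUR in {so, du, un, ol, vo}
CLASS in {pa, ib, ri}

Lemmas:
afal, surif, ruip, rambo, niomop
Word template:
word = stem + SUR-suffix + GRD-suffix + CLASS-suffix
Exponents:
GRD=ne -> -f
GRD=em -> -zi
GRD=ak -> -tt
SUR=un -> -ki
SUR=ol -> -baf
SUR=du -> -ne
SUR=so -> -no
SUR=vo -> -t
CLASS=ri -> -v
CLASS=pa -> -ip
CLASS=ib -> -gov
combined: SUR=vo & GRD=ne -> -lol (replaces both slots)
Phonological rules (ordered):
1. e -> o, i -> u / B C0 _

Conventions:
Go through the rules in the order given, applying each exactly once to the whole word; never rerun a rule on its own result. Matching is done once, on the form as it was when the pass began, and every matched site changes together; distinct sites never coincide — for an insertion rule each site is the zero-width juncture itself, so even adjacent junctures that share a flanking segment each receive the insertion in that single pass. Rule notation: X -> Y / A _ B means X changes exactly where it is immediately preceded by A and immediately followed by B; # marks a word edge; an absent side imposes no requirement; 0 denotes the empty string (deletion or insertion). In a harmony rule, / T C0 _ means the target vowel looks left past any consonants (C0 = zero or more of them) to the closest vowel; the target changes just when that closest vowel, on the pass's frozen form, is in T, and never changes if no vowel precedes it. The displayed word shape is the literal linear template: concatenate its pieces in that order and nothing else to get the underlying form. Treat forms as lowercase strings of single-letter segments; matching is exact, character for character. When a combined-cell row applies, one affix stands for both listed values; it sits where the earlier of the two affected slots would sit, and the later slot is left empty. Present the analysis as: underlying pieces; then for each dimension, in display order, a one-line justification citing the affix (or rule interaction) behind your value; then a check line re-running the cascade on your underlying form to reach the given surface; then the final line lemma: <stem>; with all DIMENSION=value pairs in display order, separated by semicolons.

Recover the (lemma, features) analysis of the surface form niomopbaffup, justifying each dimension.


underlying: niomop-baf-f-ip
GRD=ne - signalled by the affix -f
SUR=ol - signalled by the affix -baf
CLASS=pa - signalled by the affix -ip
check: niomopbaffip -> niomopbaffup
lemma: niomop; GRD=ne; SUR=ol; CLASS=pa


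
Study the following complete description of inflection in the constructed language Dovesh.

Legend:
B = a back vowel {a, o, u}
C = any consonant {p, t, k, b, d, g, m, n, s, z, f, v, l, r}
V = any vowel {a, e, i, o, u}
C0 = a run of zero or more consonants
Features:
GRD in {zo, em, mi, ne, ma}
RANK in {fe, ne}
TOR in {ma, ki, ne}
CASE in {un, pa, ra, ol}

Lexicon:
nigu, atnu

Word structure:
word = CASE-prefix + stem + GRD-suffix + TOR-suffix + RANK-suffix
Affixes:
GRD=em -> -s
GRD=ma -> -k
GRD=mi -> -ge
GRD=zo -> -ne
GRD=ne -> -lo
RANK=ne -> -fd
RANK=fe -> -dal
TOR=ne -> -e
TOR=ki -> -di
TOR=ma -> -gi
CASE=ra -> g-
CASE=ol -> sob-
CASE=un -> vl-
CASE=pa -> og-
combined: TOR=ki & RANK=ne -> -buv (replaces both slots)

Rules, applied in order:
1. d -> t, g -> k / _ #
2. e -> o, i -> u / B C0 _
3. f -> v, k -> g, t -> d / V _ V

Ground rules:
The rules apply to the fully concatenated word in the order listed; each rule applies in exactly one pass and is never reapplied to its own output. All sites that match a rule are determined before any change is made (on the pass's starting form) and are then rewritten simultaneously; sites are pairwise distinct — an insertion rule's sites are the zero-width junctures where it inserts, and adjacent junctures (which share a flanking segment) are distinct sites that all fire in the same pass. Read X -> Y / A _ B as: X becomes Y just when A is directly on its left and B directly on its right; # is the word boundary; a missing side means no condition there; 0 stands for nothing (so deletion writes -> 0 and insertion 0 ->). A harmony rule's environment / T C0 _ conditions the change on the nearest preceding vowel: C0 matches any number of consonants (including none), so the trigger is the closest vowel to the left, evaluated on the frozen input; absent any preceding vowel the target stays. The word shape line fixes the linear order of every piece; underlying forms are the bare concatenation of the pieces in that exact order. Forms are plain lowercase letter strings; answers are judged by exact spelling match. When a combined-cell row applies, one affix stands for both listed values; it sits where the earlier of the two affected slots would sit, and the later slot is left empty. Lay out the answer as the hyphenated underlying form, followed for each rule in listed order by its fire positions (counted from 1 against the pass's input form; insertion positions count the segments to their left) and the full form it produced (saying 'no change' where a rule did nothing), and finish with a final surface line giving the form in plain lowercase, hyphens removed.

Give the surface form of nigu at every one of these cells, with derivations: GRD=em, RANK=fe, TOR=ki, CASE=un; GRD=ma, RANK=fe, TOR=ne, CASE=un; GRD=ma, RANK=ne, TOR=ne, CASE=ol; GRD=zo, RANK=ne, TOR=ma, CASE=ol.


cell GRD=em, RANK=fe, TOR=ki, CASE=un:
underlying: vl-nigu-s-di-dal
1. d -> t, g -> k / _ #: no change
2. e -> o, i -> u / B C0 _: fires at position(s) 9: vlnigusdudal
3. f -> v, k -> g, t -> d / V _ V: no change
surface: vlnigusdudal

cell GRD=ma, RANK=fe, TOR=ne, CASE=un:
underlying: vl-nigu-k-e-dal
1. d -> t, g -> k / _ #: no change
2. e -> o, i -> u / B C0 _: fires at position(s) 8: vlnigukodal
3. f -> v, k -> g, t -> d / V _ V: fires at position(s) 7: vlnigugodal
surface: vlnigugodal

cell GRD=ma, RANK=ne, TOR=ne, CASE=ol:
underlying: sob-nigu-k-e-fd
1. d -> t, g -> k / _ #: fires at position(s) 11: sobnigukeft
2. e -> o, i -> u / B C0 _: fires at position(s) 5, 9: sobnugukoft
3. f -> v, k -> g, t -> d / V _ V: fires at position(s) 8: sobnugugoft
surface: sobnugugoft

cell GRD=zo, RANK=ne, TOR=ma, CASE=ol:
underlying: sob-nigu-ne-gi-fd
1. d -> t, g -> k / _ #: fires at position(s) 13: sobnigunegift
2. e -> o, i -> u / B C0 _: fires at position(s) 5, 9: sobnugunogift
3. f -> v, k -> g, t -> d / V _ V: no change
surface: sobnugunogift


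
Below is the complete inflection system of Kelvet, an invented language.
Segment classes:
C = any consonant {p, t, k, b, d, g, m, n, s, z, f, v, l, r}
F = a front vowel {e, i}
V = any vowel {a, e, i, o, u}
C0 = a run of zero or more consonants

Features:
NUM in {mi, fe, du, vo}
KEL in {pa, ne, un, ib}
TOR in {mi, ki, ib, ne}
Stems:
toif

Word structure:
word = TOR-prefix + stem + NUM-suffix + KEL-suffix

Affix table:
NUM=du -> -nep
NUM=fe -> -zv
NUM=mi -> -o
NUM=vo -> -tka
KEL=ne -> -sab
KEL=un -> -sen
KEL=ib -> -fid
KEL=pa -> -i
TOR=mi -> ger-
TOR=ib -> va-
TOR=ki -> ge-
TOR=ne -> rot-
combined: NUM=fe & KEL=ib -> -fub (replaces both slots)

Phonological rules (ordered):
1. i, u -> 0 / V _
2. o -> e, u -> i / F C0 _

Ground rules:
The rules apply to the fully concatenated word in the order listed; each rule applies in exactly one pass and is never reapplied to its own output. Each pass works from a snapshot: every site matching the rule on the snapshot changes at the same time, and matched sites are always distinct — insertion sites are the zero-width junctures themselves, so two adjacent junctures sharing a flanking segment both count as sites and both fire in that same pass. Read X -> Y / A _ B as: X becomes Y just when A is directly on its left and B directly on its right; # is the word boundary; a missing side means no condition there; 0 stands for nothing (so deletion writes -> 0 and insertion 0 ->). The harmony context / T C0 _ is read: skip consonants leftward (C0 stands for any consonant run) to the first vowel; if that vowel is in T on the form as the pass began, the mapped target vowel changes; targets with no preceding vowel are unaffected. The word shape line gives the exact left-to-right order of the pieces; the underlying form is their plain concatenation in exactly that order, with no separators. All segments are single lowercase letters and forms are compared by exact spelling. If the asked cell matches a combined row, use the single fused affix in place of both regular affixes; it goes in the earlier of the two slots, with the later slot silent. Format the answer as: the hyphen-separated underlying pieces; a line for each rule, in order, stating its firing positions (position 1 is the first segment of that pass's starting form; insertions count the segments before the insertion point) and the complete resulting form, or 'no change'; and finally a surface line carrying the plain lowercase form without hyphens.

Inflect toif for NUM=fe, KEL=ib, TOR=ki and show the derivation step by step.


underlying: ge-toif-fub
1. i, u -> 0 / V _: fires at position(s) 5: getoffub
2. o -> e, u -> i / F C0 _: fires at position(s) 4: geteffub
surface: geteffub


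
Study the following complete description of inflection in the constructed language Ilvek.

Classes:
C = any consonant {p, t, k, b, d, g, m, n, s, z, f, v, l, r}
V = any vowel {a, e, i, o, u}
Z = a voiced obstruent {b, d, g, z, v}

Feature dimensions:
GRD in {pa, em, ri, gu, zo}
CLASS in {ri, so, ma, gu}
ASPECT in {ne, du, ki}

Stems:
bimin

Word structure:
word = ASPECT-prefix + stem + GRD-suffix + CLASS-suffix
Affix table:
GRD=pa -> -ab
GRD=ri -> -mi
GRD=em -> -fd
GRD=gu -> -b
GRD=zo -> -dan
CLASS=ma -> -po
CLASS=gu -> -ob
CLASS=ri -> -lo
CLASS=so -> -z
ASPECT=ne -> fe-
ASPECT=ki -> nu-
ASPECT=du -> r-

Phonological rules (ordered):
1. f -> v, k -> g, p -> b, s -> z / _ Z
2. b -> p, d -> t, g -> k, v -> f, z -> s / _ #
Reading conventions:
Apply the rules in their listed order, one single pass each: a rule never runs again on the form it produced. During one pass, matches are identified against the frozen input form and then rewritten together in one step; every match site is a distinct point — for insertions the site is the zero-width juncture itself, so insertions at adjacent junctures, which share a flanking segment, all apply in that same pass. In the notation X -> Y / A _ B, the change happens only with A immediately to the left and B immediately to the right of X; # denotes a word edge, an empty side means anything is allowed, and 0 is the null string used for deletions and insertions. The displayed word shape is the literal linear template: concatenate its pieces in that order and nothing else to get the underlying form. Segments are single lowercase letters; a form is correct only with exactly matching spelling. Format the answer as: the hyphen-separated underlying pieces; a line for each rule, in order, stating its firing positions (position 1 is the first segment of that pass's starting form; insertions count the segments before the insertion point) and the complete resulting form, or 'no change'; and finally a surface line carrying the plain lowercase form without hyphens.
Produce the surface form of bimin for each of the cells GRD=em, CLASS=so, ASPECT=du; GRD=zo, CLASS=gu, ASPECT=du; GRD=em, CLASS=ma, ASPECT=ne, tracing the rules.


cell GRD=em, CLASS=so, ASPECT=du:
underlying: r-bimin-fd-z
1. f -> v, k -> g, p -> b, s -> z / _ Z: fires at position(s) 7: rbiminvdz
2. b -> p, d -> t, g -> k, v -> f, z -> s / _ #: fires at position(s) 9: rbiminvds
surface: rbiminvds

cell GRD=zo, CLASS=gu, ASPECT=du:
underlying: r-bimin-dan-ob
1. f -> v, k -> g, p -> b, s -> z / _ Z: no change
2. b -> p, d -> t, g -> k, v -> f, z -> s / _ #: fires at position(s) 11: rbimindanop
surface: rbimindanop

cell GRD=em, CLASS=ma, ASPECT=ne:
underlying: fe-bimin-fd-po
1. f -> v, k -> g, p -> b, s -> z / _ Z: fires at position(s) 8: febiminvdpo
2. b -> p, d -> t, g -> k, v -> f, z -> s / _ #: no change
surface: febiminvdpo


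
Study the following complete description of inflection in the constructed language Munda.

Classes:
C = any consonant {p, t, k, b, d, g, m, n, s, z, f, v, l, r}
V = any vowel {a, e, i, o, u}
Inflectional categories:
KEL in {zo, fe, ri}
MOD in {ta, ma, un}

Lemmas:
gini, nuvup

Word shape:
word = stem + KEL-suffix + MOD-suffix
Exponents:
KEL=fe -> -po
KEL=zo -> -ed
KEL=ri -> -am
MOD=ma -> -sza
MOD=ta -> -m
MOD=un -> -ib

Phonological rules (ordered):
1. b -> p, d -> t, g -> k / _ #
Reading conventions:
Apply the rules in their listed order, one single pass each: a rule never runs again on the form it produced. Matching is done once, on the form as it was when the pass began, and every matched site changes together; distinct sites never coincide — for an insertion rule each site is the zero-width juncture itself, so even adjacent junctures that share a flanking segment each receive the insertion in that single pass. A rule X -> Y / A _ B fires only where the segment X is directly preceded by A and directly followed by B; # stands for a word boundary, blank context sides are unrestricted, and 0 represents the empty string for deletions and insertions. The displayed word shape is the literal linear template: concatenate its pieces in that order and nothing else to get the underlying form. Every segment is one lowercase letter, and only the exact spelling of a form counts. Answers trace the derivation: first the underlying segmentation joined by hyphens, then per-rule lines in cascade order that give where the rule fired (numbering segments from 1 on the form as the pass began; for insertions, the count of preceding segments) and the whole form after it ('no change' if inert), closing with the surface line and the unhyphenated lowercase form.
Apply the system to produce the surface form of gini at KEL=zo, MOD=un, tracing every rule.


underlying: gini-ed-ib
1. b -> p, d -> t, g -> k / _ #: fires at position(s) 8: giniedip
surface: giniedip


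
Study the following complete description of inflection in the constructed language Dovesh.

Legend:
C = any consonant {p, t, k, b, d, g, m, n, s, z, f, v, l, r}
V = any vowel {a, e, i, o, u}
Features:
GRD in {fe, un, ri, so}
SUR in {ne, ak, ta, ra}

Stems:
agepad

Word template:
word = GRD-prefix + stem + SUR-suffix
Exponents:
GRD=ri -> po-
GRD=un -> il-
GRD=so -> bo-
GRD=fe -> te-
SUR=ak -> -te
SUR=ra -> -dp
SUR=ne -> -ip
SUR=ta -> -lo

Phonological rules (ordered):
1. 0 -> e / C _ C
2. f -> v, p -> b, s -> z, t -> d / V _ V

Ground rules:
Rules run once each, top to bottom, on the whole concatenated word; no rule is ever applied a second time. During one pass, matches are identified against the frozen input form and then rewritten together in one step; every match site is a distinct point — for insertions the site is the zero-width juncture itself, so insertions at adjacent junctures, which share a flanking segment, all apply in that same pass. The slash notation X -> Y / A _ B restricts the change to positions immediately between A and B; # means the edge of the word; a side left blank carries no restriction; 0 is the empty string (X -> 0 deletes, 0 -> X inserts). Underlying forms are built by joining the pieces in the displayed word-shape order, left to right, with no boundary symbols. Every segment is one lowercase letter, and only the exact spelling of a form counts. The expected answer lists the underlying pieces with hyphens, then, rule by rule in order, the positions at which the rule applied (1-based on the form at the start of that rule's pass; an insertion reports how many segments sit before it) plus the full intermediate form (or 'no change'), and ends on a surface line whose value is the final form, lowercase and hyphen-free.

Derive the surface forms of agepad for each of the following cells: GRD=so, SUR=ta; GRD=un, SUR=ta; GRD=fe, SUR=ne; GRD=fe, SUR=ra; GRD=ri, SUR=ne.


cell GRD=so, SUR=ta:
underlying: bo-agepad-lo
1. 0 -> e / C _ C: inserts after position(s) 8: boagepadelo
2. f -> v, p -> b, s -> z, t -> d / V _ V: fires at position(s) 6: boagebadelo
surface: boagebadelo

cell GRD=un, SUR=ta:
underlying: il-agepad-lo
1. 0 -> e / C _ C: inserts after position(s) 8: ilagepadelo
2. f -> v, p -> b, s -> z, t -> d / V _ V: fires at position(s) 6: ilagebadelo
surface: ilagebadelo

cell GRD=fe, SUR=ne:
underlying: te-agepad-ip
1. 0 -> e / C _ C: no change
2. f -> v, p -> b, s -> z, t -> d / V _ V: fires at position(s) 6: teagebadip
surface: teagebadip

cell GRD=fe, SUR=ra:
underlying: te-agepad-dp
1. 0 -> e / C _ C: inserts after position(s) 8, 9: teagepadedep
2. f -> v, p -> b, s -> z, t -> d / V _ V: fires at position(s) 6: teagebadedep
surface: teagebadedep

cell GRD=ri, SUR=ne:
underlying: po-agepad-ip
1. 0 -> e / C _ C: no change
2. f -> v, p -> b, s -> z, t -> d / V _ V: fires at position(s) 6: poagebadip
surface: poagebadip


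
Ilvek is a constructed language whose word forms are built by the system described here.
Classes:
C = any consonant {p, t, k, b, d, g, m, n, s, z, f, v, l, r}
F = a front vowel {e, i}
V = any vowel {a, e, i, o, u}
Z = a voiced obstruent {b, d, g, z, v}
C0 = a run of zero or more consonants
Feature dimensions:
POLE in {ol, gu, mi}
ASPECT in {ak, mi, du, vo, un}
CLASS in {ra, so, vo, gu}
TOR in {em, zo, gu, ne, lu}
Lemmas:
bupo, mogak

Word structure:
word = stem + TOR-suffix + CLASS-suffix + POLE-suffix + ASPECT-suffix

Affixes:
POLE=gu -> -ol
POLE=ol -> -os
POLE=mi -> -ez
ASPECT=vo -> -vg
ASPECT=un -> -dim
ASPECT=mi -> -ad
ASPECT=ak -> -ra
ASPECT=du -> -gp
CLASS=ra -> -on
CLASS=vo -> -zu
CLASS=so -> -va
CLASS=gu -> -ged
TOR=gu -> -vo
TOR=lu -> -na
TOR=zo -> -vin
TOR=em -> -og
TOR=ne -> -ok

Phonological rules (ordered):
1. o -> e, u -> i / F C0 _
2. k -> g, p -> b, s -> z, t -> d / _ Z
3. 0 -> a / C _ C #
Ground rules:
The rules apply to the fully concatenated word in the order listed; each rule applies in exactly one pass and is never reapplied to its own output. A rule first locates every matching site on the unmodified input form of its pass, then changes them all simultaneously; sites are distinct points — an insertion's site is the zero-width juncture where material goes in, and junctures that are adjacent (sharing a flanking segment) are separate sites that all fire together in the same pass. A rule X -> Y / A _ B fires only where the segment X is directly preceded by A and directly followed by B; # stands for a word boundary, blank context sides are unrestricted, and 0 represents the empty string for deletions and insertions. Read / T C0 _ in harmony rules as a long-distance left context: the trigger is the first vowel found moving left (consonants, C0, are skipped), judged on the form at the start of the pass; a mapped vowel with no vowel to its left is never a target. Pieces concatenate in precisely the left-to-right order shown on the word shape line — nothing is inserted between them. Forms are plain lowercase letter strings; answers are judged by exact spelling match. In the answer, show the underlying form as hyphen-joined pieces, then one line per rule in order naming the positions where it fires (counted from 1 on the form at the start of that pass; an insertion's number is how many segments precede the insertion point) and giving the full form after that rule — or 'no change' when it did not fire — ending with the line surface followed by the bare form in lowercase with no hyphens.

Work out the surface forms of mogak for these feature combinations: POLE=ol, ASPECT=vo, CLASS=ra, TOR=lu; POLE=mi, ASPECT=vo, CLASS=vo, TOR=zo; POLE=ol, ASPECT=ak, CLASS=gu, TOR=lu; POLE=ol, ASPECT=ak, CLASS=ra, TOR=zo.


cell POLE=ol, ASPECT=vo, CLASS=ra, TOR=lu:
underlying: mogak-na-on-os-vg
1. o -> e, u -> i / F C0 _: no change
2. k -> g, p -> b, s -> z, t -> d / _ Z: fires at position(s) 11: mogaknaonozvg
3. 0 -> a / C _ C #: inserts after position(s) 12: mogaknaonozvag
surface: mogaknaonozvag

cell POLE=mi, ASPECT=vo, CLASS=vo, TOR=zo:
underlying: mogak-vin-zu-ez-vg
1. o -> e, u -> i / F C0 _: fires at position(s) 10: mogakvinziezvg
2. k -> g, p -> b, s -> z, t -> d / _ Z: fires at position(s) 5: mogagvinziezvg
3. 0 -> a / C _ C #: inserts after position(s) 13: mogagvinziezvag
surface: mogagvinziezvag

cell POLE=ol, ASPECT=ak, CLASS=gu, TOR=lu:
underlying: mogak-na-ged-os-ra
1. o -> e, u -> i / F C0 _: fires at position(s) 11: mogaknagedesra
2. k -> g, p -> b, s -> z, t -> d / _ Z: no change
3. 0 -> a / C _ C #: no change
surface: mogaknagedesra

cell POLE=ol, ASPECT=ak, CLASS=ra, TOR=zo:
underlying: mogak-vin-on-os-ra
1. o -> e, u -> i / F C0 _: fires at position(s) 9: mogakvinenosra
2. k -> g, p -> b, s -> z, t -> d / _ Z: fires at position(s) 5: mogagvinenosra
3. 0 -> a / C _ C #: no change
surface: mogagvinenosra
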